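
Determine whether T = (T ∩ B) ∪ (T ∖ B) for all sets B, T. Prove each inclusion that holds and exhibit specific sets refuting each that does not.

The two sets are equal.

(⟹) Let x ∈ T. Then either x ∈ T and x ∉ B; or x ∈ B ∩ T. In each case x ∈ (T ∩ B) ∪ (T ∖ B), so T ⊆ (T ∩ B) ∪ (T ∖ B).

(⟸) Let x ∈ (T ∩ B) ∪ (T ∖ B). Then either x ∈ T and x ∉ B; or x ∈ B ∩ T. In each case x ∈ T, so (T ∩ B) ∪ (T ∖ B) ⊆ T.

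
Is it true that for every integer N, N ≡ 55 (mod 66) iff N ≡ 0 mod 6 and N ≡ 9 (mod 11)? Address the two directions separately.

(⇒) fails and (⇐) fails.

(⟹) This fails: N = 55 gives 55 ≡ 55 (mod 66) but 55 ≡ 1 (mod 6), so the conjunction on the right does not hold.

(⟸) This fails: N = 42 satisfies both congruences on the right (42 ≡ 0 mod 6 and 42 ≡ 9 mod 11) yet 42 ≡ 42 (mod 66), not 55.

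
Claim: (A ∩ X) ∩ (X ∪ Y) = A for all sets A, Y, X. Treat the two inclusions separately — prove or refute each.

Only the forward inclusion holds.

(⊆) Let x ∈ (A ∩ X) ∩ (X ∪ Y). Then either x ∈ A ∩ X and x ∉ Y; or x ∈ A ∩ Y ∩ X. In each case x ∈ A, so (A ∩ X) ∩ (X ∪ Y) ⊆ A.

(⊇) This inclusion fails. Take A = {1}, Y = ∅, X = ∅; then 1 ∈ A but 1 ∉ (A ∩ X) ∩ (X ∪ Y).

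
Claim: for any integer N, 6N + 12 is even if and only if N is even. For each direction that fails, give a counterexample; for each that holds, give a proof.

[⇐] Suppose N is even. Since 6 is even, 6N is even for every N, so 6N + 12 has the same parity as 12, which is even. Hence 6N + 12 is even.

[⇒] This fails: take N = 3. Then 6N + 12 = 30, which is even, yet N = 3 is odd, not even.

Only the reverse direction holds.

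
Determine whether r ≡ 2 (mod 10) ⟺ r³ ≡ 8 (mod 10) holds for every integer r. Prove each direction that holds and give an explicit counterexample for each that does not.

Both implications hold.

[⇐] For the converse, argue contrapositively. If r ≢ 2 (mod 10), then r is congruent to one of 0, 1, 3, 4, 5, 6, 7, 8, 9 modulo 10, and these give r³ ≡ 0, 1, 7, 4, 5, 6, 3, 2, 9 respectively — never 8.

[⇒] Suppose r ≡ 2 (mod 10). Write r = 10j + 2. Then (10j + 2)³ = 1000j³ + 600j² + 120j + 8 = 10(100j³ + 60j² + 12j) + 8, so r³ ≡ 8 (mod 10).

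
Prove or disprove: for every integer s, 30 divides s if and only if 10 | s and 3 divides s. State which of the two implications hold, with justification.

Both directions hold.

Forward direction. If 30 ∣ s, write s = 30q. Since 30 = 3·10, s = 10·(3q), so 10 ∣ s; and since 30 = 10·3, s = 3·(10q), so 3 ∣ s.

Converse. Suppose 10 ∣ s and 3 ∣ s. Any common multiple of 10 and 3 is a multiple of their lcm; here gcd(10, 3) = 1, so lcm(10, 3) = 10·3 = 30, so 30 ∣ s.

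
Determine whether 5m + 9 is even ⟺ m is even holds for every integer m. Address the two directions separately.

(→) This fails: m = 1 gives 5m + 9 = 14, which is even, but 1 is odd, not even.

(←) This also fails: m = 6 is even, but 5m + 9 = 39 is odd, not even.

(⇒) fails and (⇐) fails.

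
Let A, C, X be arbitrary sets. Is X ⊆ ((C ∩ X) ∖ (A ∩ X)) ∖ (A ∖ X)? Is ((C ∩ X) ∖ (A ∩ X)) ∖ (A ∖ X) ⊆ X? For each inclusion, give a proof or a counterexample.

The sets are not equal: only the reverse inclusion holds.

Reverse inclusion. Let x ∈ ((C ∩ X) ∖ (A ∩ X)) ∖ (A ∖ X). Then x ∈ C ∩ X and x ∉ A, from which x ∈ X.

Forward inclusion. This inclusion fails. Take A = ∅, C = ∅, X = {1}; then 1 ∈ X but 1 ∉ ((C ∩ X) ∖ (A ∩ X)) ∖ (A ∖ X).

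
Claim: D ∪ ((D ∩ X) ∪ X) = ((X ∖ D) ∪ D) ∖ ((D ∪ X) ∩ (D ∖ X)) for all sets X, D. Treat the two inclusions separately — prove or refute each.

Only the reverse inclusion holds.

(⟸) Let x ∈ ((X ∖ D) ∪ D) ∖ ((D ∪ X) ∩ (D ∖ X)). Then either x ∈ X and x ∉ D; or x ∈ X ∩ D. In each case x ∈ D ∪ ((D ∩ X) ∪ X), so ((X ∖ D) ∪ D) ∖ ((D ∪ X) ∩ (D ∖ X)) ⊆ D ∪ ((D ∩ X) ∪ X).

(⟹) This inclusion fails. Take X = ∅, D = {1}; then 1 ∈ D ∪ ((D ∩ X) ∪ X) but 1 ∉ ((X ∖ D) ∪ D) ∖ ((D ∪ X) ∩ (D ∖ X)).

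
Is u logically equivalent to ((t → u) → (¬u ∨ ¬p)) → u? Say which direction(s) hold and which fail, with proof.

Equivalent; both directions hold.

(→) Assume the antecedent. If p is true, the antecedent forces (p = T, u = T, t = F) or (p = T, u = T, t = T), and ((t → u) → (¬u ∨ ¬p)) → u holds there. If p is false, the antecedent forces (p = F, u = T, t = F) or (p = F, u = T, t = T), and ((t → u) → (¬u ∨ ¬p)) → u holds there. Either way ((t → u) → (¬u ∨ ¬p)) → u holds.

(←) Assume the antecedent. If p is true, the antecedent forces (p = T, u = T, t = F) or (p = T, u = T, t = T), and u holds there. If p is false, the antecedent forces (p = F, u = T, t = F) or (p = F, u = T, t = T), and u holds there. Either way u holds.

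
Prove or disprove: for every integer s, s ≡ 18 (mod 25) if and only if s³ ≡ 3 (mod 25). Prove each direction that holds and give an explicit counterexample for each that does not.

Forward direction. This fails: take s = 18. Then 18 ≡ 18 (mod 25), but 18³ = 5832 ≡ 7 (mod 25), not 3.

Converse. This fails: take s = 12. Then 12³ = 1728 ≡ 3 (mod 25), yet 12 ≡ 12 (mod 25), not 18.

(⇒) fails and (⇐) fails.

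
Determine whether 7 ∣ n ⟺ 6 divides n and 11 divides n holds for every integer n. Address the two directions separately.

(⇒) This fails: take n = 7. Certainly 7 ∣ 7, but 6 ∤ 7.

(⇐) This fails: take n = 66. Both 6 ∣ 66 and 11 ∣ 66, yet 66 is not a multiple of 7 (since 66 = 9·7 + 3), so 7 ∤ 66.

Neither implication holds.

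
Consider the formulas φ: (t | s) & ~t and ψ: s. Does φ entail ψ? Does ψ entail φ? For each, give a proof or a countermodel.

Only the forward direction holds.

[⇒] Assume the antecedent. If t is true, the antecedent cannot hold. If t is false, the antecedent forces (t = F, s = T), and s holds there. Either way s holds.

[⇐] This fails. Under t = T, s = T, the left side is false but the right side is true.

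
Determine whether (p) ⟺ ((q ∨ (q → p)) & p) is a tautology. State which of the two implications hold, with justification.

Both implications hold.

[⇐] Assume the antecedent. If p is true, p reduces to true regardless of the other variables. If p is false, the antecedent cannot hold. Either way p holds.

[⇒] Assume the antecedent. If p is true, (q ∨ (q → p)) & p reduces to true regardless of the other variables. If p is false, the antecedent cannot hold. Either way (q ∨ (q → p)) & p holds.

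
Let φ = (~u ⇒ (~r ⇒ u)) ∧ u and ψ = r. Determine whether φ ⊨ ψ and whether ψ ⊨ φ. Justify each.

Neither direction holds.

Forward direction. This fails. Under u = T, r = F, the left side is true but the right side is false.

Converse. This fails. Under u = F, r = T, the left side is false but the right side is true.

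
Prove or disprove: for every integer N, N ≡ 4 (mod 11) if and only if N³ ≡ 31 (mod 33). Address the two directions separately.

(←) The residues r modulo 33 with r³ ≡ 31 (mod 33) are exactly {4}, and each is ≡ 4 (mod 11).

(→) This fails: take N = 15. Then 15 ≡ 4 (mod 11), but 15³ = 3375 ≡ 9 (mod 33), not 31.

Only the reverse direction holds.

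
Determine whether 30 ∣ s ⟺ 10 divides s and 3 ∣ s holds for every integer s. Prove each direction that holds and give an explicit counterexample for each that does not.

The biconditional holds.

Forward direction. If 30 ∣ s, write s = 30q. Since 30 = 3·10, s = 10·(3q), so 10 ∣ s; and since 30 = 10·3, s = 3·(10q), so 3 ∣ s.

Converse. Suppose 10 ∣ s and 3 ∣ s. Any common multiple of 10 and 3 is a multiple of their lcm; here gcd(10, 3) = 1, so lcm(10, 3) = 10·3 = 30, so 30 ∣ s.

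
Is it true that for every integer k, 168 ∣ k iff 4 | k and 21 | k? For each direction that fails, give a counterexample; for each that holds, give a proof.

(⟹) If 168 ∣ k, write k = 168q. Since 168 = 42·4, k = 4·(42q), so 4 ∣ k; and since 168 = 8·21, k = 21·(8q), so 21 ∣ k.

(⟸) This fails: take k = 84. Both 4 ∣ 84 and 21 ∣ 84, yet 84 is not a multiple of 168 (since 84 = 0·168 + 84), so 168 ∤ 84.

(⇒) holds; (⇐) fails.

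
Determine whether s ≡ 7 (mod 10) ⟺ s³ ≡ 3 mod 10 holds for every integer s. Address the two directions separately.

Equivalent; both directions hold.

[⇒] Suppose s ≡ 7 (mod 10). Write s = 10j + 7. Then (10j + 7)³ = 1000j³ + 2100j² + 1470j + 343 = 10(100j³ + 210j² + 147j + 34) + 3, so s³ ≡ 3 (mod 10).

[⇐] For the converse, argue contrapositively. If s ≢ 7 (mod 10), then s is congruent to one of 0, 1, 2, 3, 4, 5, 6, 8, 9 modulo 10, and these give s³ ≡ 0, 1, 8, 7, 4, 5, 6, 2, 9 respectively — never 3.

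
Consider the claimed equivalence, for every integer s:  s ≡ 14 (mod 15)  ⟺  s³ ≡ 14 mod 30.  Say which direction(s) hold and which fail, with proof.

[⇒] This fails: take s = 29. Then 29 ≡ 14 (mod 15), but 29³ = 24389 ≡ 29 (mod 30), not 14.

[⇐] Conversely, the residues r modulo 30 with r³ ≡ 14 (mod 30) are exactly {14}, and each is ≡ 14 (mod 15).

Only the reverse direction holds.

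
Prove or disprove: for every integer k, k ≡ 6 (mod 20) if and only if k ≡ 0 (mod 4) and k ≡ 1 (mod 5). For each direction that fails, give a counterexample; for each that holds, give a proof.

(⟹) This fails: k = 6 gives 6 ≡ 6 (mod 20) but 6 ≡ 2 (mod 4), so the conjunction on the right does not hold.

(⟸) This fails: k = 16 satisfies both congruences on the right (16 ≡ 0 mod 4 and 16 ≡ 1 mod 5) yet 16 ≡ 16 (mod 20), not 6.

(⇒) fails and (⇐) fails.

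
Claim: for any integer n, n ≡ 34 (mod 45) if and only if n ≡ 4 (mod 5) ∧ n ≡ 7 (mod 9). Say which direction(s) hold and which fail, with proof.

[⇒] Suppose n ≡ 34 (mod 45); write n = 45j + 34. Since 5 ∣ 45, reducing mod 5 gives n ≡ 34 ≡ 4 (mod 5); since 9 ∣ 45, reducing mod 9 gives n ≡ 34 ≡ 7 (mod 9).

[⇐] Conversely, if n ≡ 4 (mod 5) and n ≡ 7 (mod 9), then by the Chinese remainder theorem n ≡ 34 (mod 45). This is exactly n ≡ 34 (mod 45).

Both directions hold; the statement is true.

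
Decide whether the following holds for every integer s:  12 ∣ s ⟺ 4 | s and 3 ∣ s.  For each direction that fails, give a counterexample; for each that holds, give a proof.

Both implications hold.

[⇐] Suppose 4 ∣ s and 3 ∣ s. Any common multiple of 4 and 3 is a multiple of their lcm; here gcd(4, 3) = 1, so lcm(4, 3) = 4·3 = 12, so 12 ∣ s.

[⇒] If 12 ∣ s, write s = 12q. Since 12 = 3·4, s = 4·(3q), so 4 ∣ s; and since 12 = 4·3, s = 3·(4q), so 3 ∣ s.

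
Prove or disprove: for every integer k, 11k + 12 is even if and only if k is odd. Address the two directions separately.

Neither direction holds.

Forward direction. This fails: k = 4 gives 11k + 12 = 56, which is even, but 4 is even, not odd.

Converse. This also fails: k = 3 is odd, but 11k + 12 = 45 is odd, not even.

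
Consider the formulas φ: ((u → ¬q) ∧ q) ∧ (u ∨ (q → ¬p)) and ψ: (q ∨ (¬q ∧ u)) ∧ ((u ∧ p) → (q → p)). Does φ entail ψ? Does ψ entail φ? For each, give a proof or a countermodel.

(⇒) Assume the antecedent. If p is true, the antecedent cannot hold. If p is false, the antecedent forces (p = F, u = F, q = T), and the consequent holds there. Either way the consequent holds.

(⇐) This fails. Under p = F, u = T, q = F, the left side is false but the right side is true.

(⇒) holds; (⇐) fails.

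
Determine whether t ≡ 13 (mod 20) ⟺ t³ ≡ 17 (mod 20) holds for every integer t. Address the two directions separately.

Converse. Suppose t³ ≡ 17 (mod 20). The only residue r in {0, …, 19} with r³ ≡ 17 (mod 20) is r = 13, so t ≡ 13 (mod 20).

Forward direction. Suppose t ≡ 13 (mod 20). Write t = 20j + 13. Then (20j + 13)³ = 8000j³ + 15600j² + 10140j + 2197 = 20(400j³ + 780j² + 507j + 109) + 17, so t³ ≡ 17 (mod 20).

Both implications hold.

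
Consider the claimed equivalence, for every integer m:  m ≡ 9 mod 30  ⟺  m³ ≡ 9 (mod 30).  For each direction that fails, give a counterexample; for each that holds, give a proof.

Both implications hold.

(⇐) Suppose m³ ≡ 9 (mod 30). The only residue r in {0, …, 29} with r³ ≡ 9 (mod 30) is r = 9, so m ≡ 9 (mod 30).

(⇒) Suppose m ≡ 9 mod 30. Write m = 30j + 9. Then (30j + 9)³ = 27000j³ + 24300j² + 7290j + 729 = 30(900j³ + 810j² + 243j + 24) + 9, so m³ ≡ 9 (mod 30).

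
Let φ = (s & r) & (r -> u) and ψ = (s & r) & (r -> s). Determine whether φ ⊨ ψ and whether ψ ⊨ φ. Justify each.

(⇒) holds; (⇐) fails.

(⟸) This fails. Under s = T, u = F, r = T, the left side is false but the right side is true.

(⟹) Assume the antecedent. If s is true, the antecedent forces (s = T, u = T, r = T), and (s & r) & (r -> s) holds there. If s is false, the antecedent cannot hold. Either way (s & r) & (r -> s) holds.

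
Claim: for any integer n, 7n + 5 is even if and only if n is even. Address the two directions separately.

Neither implication holds.

Forward direction. This fails: n = 7 gives 7n + 5 = 54, which is even, but 7 is odd, not even.

Converse. This also fails: n = 4 is even, but 7n + 5 = 33 is odd, not even.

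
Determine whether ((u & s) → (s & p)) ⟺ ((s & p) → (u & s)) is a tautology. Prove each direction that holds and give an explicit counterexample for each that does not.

Neither implication holds.

Forward direction. This fails. Under s = T, p = T, u = F, the left side is true but the right side is false.

Converse. This fails. Under s = T, p = F, u = T, the left side is false but the right side is true.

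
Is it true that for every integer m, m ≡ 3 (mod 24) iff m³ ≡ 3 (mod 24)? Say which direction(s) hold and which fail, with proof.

Forward direction. Suppose m ≡ 3 (mod 24). Write m = 24j + 3. Then (24j + 3)³ = 13824j³ + 5184j² + 648j + 27 = 24(576j³ + 216j² + 27j + 1) + 3, so m³ ≡ 3 (mod 24).

Converse. Suppose m³ ≡ 3 (mod 24). The only residue r in {0, …, 23} with r³ ≡ 3 (mod 24) is r = 3, so m ≡ 3 (mod 24).

The biconditional holds.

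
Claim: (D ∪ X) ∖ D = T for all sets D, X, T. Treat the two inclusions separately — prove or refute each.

(⊆) fails and (⊇) fails.

(⊆) This inclusion fails. Take D = ∅, X = {1}, T = ∅; then 1 ∈ (D ∪ X) ∖ D but 1 ∉ T.

(⊇) This inclusion fails. Take D = ∅, X = ∅, T = {1}; then 1 ∈ T but 1 ∉ (D ∪ X) ∖ D.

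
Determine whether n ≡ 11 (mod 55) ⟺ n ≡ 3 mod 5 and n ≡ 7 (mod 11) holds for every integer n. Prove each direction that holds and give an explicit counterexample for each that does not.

(→) This fails: n = 11 gives 11 ≡ 11 (mod 55) but 11 ≡ 1 (mod 5), so the conjunction on the right does not hold.

(←) This fails: n = 18 satisfies both congruences on the right (18 ≡ 3 mod 5 and 18 ≡ 7 mod 11) yet 18 ≡ 18 (mod 55), not 11.

(⇒) fails and (⇐) fails.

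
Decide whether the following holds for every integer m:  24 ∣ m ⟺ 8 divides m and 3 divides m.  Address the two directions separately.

The biconditional holds.

[⇒] If 24 ∣ m, write m = 24q. Since 24 = 3·8, m = 8·(3q), so 8 ∣ m; and since 24 = 8·3, m = 3·(8q), so 3 ∣ m.

[⇐] Suppose 8 ∣ m and 3 ∣ m. Any common multiple of 8 and 3 is a multiple of their lcm; here gcd(8, 3) = 1, so lcm(8, 3) = 8·3 = 24, so 24 ∣ m.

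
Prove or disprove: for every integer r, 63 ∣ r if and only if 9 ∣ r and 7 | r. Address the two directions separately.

(⇒) If 63 ∣ r, write r = 63q. Since 63 = 7·9, r = 9·(7q), so 9 ∣ r; and since 63 = 9·7, r = 7·(9q), so 7 ∣ r.

(⇐) Suppose 9 ∣ r and 7 ∣ r. Any common multiple of 9 and 7 is a multiple of their lcm; here gcd(9, 7) = 1, so lcm(9, 7) = 9·7 = 63, so 63 ∣ r.

Both implications hold.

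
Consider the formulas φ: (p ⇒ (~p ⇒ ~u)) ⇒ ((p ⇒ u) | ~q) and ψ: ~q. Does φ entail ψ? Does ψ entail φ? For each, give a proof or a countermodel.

Not equivalent: only (⇐) holds.

(→) This fails. Under u = F, q = T, p = F, the left side is true but the right side is false.

(←) Assume the antecedent. If u is true, the consequent reduces to true regardless of the other variables. If u is false, the antecedent forces (u = F, q = F, p = F) or (u = F, q = F, p = T), and the consequent holds there. Either way the consequent holds.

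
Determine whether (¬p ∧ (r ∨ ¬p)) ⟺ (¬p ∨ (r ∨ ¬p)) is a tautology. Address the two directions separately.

The forward direction holds; the converse fails.

Forward direction. Assume the antecedent. If p is true, the antecedent cannot hold. If p is false, ¬p ∨ (r ∨ ¬p) reduces to true regardless of the other variables. Either way ¬p ∨ (r ∨ ¬p) holds.

Converse. This fails. Under p = T, r = T, the left side is false but the right side is true.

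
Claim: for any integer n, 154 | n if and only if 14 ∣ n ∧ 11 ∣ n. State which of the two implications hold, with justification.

Forward direction. If 154 ∣ n, write n = 154q. Since 154 = 11·14, n = 14·(11q), so 14 ∣ n; and since 154 = 14·11, n = 11·(14q), so 11 ∣ n.

Converse. Suppose 14 ∣ n and 11 ∣ n. Any common multiple of 14 and 11 is a multiple of their lcm; here gcd(14, 11) = 1, so lcm(14, 11) = 14·11 = 154, so 154 ∣ n.

The biconditional holds.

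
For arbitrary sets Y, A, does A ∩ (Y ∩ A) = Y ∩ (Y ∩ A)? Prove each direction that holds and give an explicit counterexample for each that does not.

The two sets are equal.

(⟸) Let x ∈ Y ∩ (Y ∩ A). Then x ∈ Y ∩ A, from which x ∈ A ∩ (Y ∩ A).

(⟹) Let x ∈ A ∩ (Y ∩ A). Then x ∈ Y ∩ A, from which x ∈ Y ∩ (Y ∩ A).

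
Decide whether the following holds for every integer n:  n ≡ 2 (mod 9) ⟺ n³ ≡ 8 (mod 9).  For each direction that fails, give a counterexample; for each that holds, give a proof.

Not equivalent: only (⇒) holds.

(→) Suppose n ≡ 2 (mod 9). Write n = 9j + 2. Then (9j + 2)³ = 729j³ + 486j² + 108j + 8 = 9(81j³ + 54j² + 12j) + 8, so n³ ≡ 8 (mod 9).

(←) This fails: take n = 5. Then 5³ = 125 ≡ 8 (mod 9), yet 5 ≡ 5 (mod 9), not 2.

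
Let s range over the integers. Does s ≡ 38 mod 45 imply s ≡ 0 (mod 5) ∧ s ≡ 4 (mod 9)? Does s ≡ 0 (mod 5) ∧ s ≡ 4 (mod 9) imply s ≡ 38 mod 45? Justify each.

(⇒) fails and (⇐) fails.

(⇒) This fails: s = 38 gives 38 ≡ 38 (mod 45) but 38 ≡ 3 (mod 5), so the conjunction on the right does not hold.

(⇐) This fails: s = 40 satisfies both congruences on the right (40 ≡ 0 mod 5 and 40 ≡ 4 mod 9) yet 40 ≡ 40 (mod 45), not 38.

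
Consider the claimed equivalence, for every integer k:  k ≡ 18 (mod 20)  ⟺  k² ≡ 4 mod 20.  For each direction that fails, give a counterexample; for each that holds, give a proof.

Only the forward implication holds.

(⟹) Suppose k ≡ 18 (mod 20). Write k = 20j + 18. Then (20j + 18)² = 400j² + 720j + 324 = 20(20j² + 36j + 16) + 4, so k² ≡ 4 (mod 20).

(⟸) This fails: take k = 2. Then 2² = 4 ≡ 4 (mod 20), yet 2 ≡ 2 (mod 20), not 18.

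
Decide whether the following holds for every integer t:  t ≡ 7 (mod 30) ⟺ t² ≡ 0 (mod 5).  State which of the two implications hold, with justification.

(⟹) This fails: take t = 7. Then 7 ≡ 7 (mod 30), but 7² = 49 ≡ 4 (mod 5), not 0.

(⟸) This fails: take t = 0. Then 0² = 0 ≡ 0 (mod 5), yet 0 ≡ 0 (mod 30), not 7.

Both directions fail.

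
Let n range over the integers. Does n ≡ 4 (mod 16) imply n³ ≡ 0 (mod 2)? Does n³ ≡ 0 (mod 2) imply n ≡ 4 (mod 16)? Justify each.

(⇒) holds; (⇐) fails.

(→) Suppose n ≡ 4 (mod 16). Then n³ ≡ 4³ = 64 (mod 16), and since 2 ∣ 16, also n³ ≡ 0 (mod 2).

(←) This fails: take n = 0. Then 0³ = 0 ≡ 0 (mod 2), yet 0 ≡ 0 (mod 16), not 4.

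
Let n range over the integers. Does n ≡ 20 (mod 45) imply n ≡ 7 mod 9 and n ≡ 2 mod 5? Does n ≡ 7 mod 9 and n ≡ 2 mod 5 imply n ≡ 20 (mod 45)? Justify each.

Neither direction holds.

[⇒] This fails: n = 20 gives 20 ≡ 20 (mod 45) but 20 ≡ 2 (mod 9), so the conjunction on the right does not hold.

[⇐] This fails: n = 7 satisfies both congruences on the right (7 ≡ 7 mod 9 and 7 ≡ 2 mod 5) yet 7 ≡ 7 (mod 45), not 20.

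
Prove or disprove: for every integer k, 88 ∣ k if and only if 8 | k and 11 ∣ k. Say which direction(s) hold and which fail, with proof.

The biconditional holds.

[⇒] If 88 ∣ k, write k = 88q. Since 88 = 11·8, k = 8·(11q), so 8 ∣ k; and since 88 = 8·11, k = 11·(8q), so 11 ∣ k.

[⇐] Suppose 8 ∣ k and 11 ∣ k. Any common multiple of 8 and 11 is a multiple of their lcm; here gcd(8, 11) = 1, so lcm(8, 11) = 8·11 = 88, so 88 ∣ k.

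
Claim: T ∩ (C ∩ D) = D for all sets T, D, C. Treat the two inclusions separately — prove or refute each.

Only the forward inclusion holds.

(⟹) Let x ∈ T ∩ (C ∩ D). Then x ∈ T ∩ D ∩ C, from which x ∈ D.

(⟸) This inclusion fails. Take T = ∅, D = {1}, C = ∅; then 1 ∈ D but 1 ∉ T ∩ (C ∩ D).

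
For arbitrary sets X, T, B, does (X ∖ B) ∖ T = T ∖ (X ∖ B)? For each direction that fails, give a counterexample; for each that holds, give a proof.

Both inclusions fail.

(⊆) This inclusion fails. Take X = {1}, T = ∅, B = ∅; then 1 ∈ (X ∖ B) ∖ T but 1 ∉ T ∖ (X ∖ B).

(⊇) This inclusion fails. Take X = ∅, T = {1}, B = ∅; then 1 ∈ T ∖ (X ∖ B) but 1 ∉ (X ∖ B) ∖ T.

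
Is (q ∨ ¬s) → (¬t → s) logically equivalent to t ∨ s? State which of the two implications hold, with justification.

Forward direction. Assume the antecedent. If s is true, t ∨ s reduces to true regardless of the other variables. If s is false, the antecedent forces (s = F, q = F, t = T) or (s = F, q = T, t = T), and t ∨ s holds there. Either way t ∨ s holds.

Converse. Assume the antecedent. If s is true, (q ∨ ¬s) → (¬t → s) reduces to true regardless of the other variables. If s is false, the antecedent forces (s = F, q = F, t = T) or (s = F, q = T, t = T), and (q ∨ ¬s) → (¬t → s) holds there. Either way (q ∨ ¬s) → (¬t → s) holds.

The biconditional holds.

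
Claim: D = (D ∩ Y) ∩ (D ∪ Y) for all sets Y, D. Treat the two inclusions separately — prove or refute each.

The sets are not equal: only the reverse inclusion holds.

Reverse inclusion. Let x ∈ (D ∩ Y) ∩ (D ∪ Y). Then x ∈ Y ∩ D, from which x ∈ D.

Forward inclusion. This inclusion fails. Take Y = ∅, D = {1}; then 1 ∈ D but 1 ∉ (D ∩ Y) ∩ (D ∪ Y).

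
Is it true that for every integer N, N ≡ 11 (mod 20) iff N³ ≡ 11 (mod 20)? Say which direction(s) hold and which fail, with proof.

Both implications hold.

[⇒] Suppose N ≡ 11 (mod 20). Write N = 20j + 11. Then (20j + 11)³ = 8000j³ + 13200j² + 7260j + 1331 = 20(400j³ + 660j² + 363j + 66) + 11, so N³ ≡ 11 (mod 20).

[⇐] Conversely, suppose N³ ≡ 11 (mod 20). The only residue r in {0, …, 19} with r³ ≡ 11 (mod 20) is r = 11, so N ≡ 11 (mod 20).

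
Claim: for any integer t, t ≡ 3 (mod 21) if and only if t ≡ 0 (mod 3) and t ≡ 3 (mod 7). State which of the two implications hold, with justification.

Equivalent; both directions hold.

Converse. If t ≡ 0 (mod 3) and t ≡ 3 (mod 7), then by the Chinese remainder theorem t ≡ 3 (mod 21). This is exactly t ≡ 3 (mod 21).

Forward direction. Suppose t ≡ 3 (mod 21); write t = 21j + 3. Since 3 ∣ 21, reducing mod 3 gives t ≡ 3 ≡ 0 (mod 3); since 7 ∣ 21, reducing mod 7 gives t ≡ 3 (mod 7).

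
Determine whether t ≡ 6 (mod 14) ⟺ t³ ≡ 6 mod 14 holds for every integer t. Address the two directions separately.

Only the forward direction holds.

(→) Suppose t ≡ 6 (mod 14). Write t = 14j + 6. Then (14j + 6)³ = 2744j³ + 3528j² + 1512j + 216 = 14(196j³ + 252j² + 108j + 15) + 6, so t³ ≡ 6 (mod 14).

(←) This fails: take t = 10. Then 10³ = 1000 ≡ 6 (mod 14), yet 10 ≡ 10 (mod 14), not 6.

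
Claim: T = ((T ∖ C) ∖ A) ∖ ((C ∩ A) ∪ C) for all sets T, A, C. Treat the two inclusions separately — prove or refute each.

Only the reverse inclusion holds.

Forward inclusion. This inclusion fails. Take T = {1}, A = {1}, C = ∅; then 1 ∈ T but 1 ∉ ((T ∖ C) ∖ A) ∖ ((C ∩ A) ∪ C).

Reverse inclusion. Let x ∈ ((T ∖ C) ∖ A) ∖ ((C ∩ A) ∪ C). Then x ∈ T and x ∉ A, C, from which x ∈ T.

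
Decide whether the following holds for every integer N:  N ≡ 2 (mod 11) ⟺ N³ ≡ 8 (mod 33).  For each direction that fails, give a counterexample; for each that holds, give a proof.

Converse. The residues r modulo 33 with r³ ≡ 8 (mod 33) are exactly {2}, and each is ≡ 2 (mod 11).

Forward direction. This fails: take N = 13. Then 13 ≡ 2 (mod 11), but 13³ = 2197 ≡ 19 (mod 33), not 8.

Only the converse holds.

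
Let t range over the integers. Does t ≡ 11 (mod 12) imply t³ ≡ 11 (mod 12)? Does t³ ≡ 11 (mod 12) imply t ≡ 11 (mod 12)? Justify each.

Equivalent; both directions hold.

[⇒] Suppose t ≡ 11 (mod 12). Write t = 12j + 11. Then (12j + 11)³ = 1728j³ + 4752j² + 4356j + 1331 = 12(144j³ + 396j² + 363j + 110) + 11, so t³ ≡ 11 (mod 12).

[⇐] For the converse, argue contrapositively. If t ≢ 11 (mod 12), then t is congruent to one of 0, 1, 2, 3, 4, 5, 6, 7, 8, 9, 10 modulo 12, and these give t³ ≡ 0, 1, 8, 3, 4, 5, 0, 7, 8, 9, 4 respectively — never 11.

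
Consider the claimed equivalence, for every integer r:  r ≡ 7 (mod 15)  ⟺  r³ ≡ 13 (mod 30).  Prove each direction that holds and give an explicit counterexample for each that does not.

(⟹) This fails: take r = 22. Then 22 ≡ 7 (mod 15), but 22³ = 10648 ≡ 28 (mod 30), not 13.

(⟸) Conversely, the residues r modulo 30 with r³ ≡ 13 (mod 30) are exactly {7}, and each is ≡ 7 (mod 15).

The forward direction fails; the converse holds.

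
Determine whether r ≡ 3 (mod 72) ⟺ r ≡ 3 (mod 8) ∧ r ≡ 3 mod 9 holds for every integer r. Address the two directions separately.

(⇒) Suppose r ≡ 3 (mod 72); write r = 72j + 3. Since 8 ∣ 72, reducing mod 8 gives r ≡ 3 (mod 8); since 9 ∣ 72, reducing mod 9 gives r ≡ 3 (mod 9).

(⇐) Conversely, if r ≡ 3 (mod 8) and r ≡ 3 (mod 9), then by the Chinese remainder theorem r ≡ 3 (mod 72). This is exactly r ≡ 3 (mod 72).

Both implications hold.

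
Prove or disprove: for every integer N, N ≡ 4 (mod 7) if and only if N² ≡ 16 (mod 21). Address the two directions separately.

[⇒] This fails: take N = 18. Then 18 ≡ 4 (mod 7), but 18² = 324 ≡ 9 (mod 21), not 16.

[⇐] This fails: take N = 10. Then 10² = 100 ≡ 16 (mod 21), yet 10 ≡ 3 (mod 7), not 4.

(⇒) fails and (⇐) fails.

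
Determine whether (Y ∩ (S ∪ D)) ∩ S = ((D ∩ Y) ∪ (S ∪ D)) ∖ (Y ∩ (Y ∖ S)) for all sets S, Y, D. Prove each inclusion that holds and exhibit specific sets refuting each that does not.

Only the forward inclusion holds.

(⟸) This inclusion fails. Take S = {1}, Y = ∅, D = ∅; then 1 ∈ ((D ∩ Y) ∪ (S ∪ D)) ∖ (Y ∩ (Y ∖ S)) but 1 ∉ (Y ∩ (S ∪ D)) ∩ S.

(⟹) Let x ∈ (Y ∩ (S ∪ D)) ∩ S. Then either x ∈ S ∩ Y and x ∉ D; or x ∈ S ∩ Y ∩ D. In each case x ∈ ((D ∩ Y) ∪ (S ∪ D)) ∖ (Y ∩ (Y ∖ S)), so (Y ∩ (S ∪ D)) ∩ S ⊆ ((D ∩ Y) ∪ (S ∪ D)) ∖ (Y ∩ (Y ∖ S)).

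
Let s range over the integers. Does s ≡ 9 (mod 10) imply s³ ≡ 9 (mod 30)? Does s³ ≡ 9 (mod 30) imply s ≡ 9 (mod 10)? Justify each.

[⇐] The residues r modulo 30 with r³ ≡ 9 (mod 30) are exactly {9}, and each is ≡ 9 (mod 10).

[⇒] This fails: take s = 19. Then 19 ≡ 9 (mod 10), but 19³ = 6859 ≡ 19 (mod 30), not 9.

Only the converse holds.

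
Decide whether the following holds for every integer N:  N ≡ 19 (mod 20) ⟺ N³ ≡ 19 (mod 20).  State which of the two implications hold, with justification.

[⇐] Suppose N³ ≡ 19 (mod 20). The only residue r in {0, …, 19} with r³ ≡ 19 (mod 20) is r = 19, so N ≡ 19 (mod 20).

[⇒] Suppose N ≡ 19 (mod 20). Write N = 20j + 19. Then (20j + 19)³ = 8000j³ + 22800j² + 21660j + 6859 = 20(400j³ + 1140j² + 1083j + 342) + 19, so N³ ≡ 19 (mod 20).

Both directions hold; the statement is true.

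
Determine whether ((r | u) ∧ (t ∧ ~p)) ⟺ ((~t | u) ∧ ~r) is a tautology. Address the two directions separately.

Forward direction. This fails. Under r = T, u = F, t = T, p = F, the left side is true but the right side is false.

Converse. This fails. Under r = F, u = F, t = F, p = F, the left side is false but the right side is true.

Neither implication holds.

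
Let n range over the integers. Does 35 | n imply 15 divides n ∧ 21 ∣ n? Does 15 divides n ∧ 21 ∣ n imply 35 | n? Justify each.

Forward direction. This fails: take n = 35. Certainly 35 ∣ 35, but 15 ∤ 35.

Converse. Suppose 15 ∣ n and 21 ∣ n. Any common multiple of 15 and 21 is a multiple of their lcm; here lcm(15, 21) = 15·21/gcd(15, 21) = 315/3 = 105, so 105 ∣ n. Since 35 ∣ 105, it follows that 35 ∣ n.

The forward direction fails; the converse holds.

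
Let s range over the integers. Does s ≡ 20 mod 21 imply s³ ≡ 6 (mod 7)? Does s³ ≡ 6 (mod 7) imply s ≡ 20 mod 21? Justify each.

(⇒) Suppose s ≡ 20 (mod 21). Then s³ ≡ 20³ = 8000 (mod 21), and since 7 ∣ 21, also s³ ≡ 6 (mod 7).

(⇐) This fails: take s = 3. Then 3³ = 27 ≡ 6 (mod 7), yet 3 ≡ 3 (mod 21), not 20.

The forward direction holds; the converse fails.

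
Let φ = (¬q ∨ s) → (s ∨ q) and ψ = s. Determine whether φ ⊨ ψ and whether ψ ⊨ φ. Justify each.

Not equivalent: only (⇐) holds.

(→) This fails. Under q = T, s = F, the left side is true but the right side is false.

(←) Assume the antecedent. If q is true, (¬q ∨ s) → (s ∨ q) reduces to true regardless of the other variables. If q is false, the antecedent forces (q = F, s = T), and (¬q ∨ s) → (s ∨ q) holds there. Either way (¬q ∨ s) → (s ∨ q) holds.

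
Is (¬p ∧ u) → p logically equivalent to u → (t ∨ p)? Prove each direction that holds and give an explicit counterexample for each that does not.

[⇒] Assume the antecedent. If u is true, the antecedent forces (u = T, p = T, t = F) or (u = T, p = T, t = T), and u → (t ∨ p) holds there. If u is false, u → (t ∨ p) reduces to true regardless of the other variables. Either way u → (t ∨ p) holds.

[⇐] This fails. Under u = T, p = F, t = T, the left side is false but the right side is true.

Only the forward direction holds.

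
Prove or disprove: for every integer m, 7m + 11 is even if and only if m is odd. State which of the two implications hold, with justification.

Both directions hold.

(←) Suppose m is odd; write m = 2j + 1. Then 7m + 11 = 7·(2j + 1) + 11 = 2·7j + 18, which is even.

(→) Suppose 7m + 11 is even. Since 7 is odd, 7m and m have the same parity, so 7m + 11 ≡ m + 11 (mod 2). As 11 is odd, 7m + 11 is even exactly when m is odd. Thus m is odd.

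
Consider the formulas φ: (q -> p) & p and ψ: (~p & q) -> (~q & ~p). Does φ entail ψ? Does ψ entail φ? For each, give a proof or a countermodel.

(⟹) Assume the antecedent. If p is true, (~p & q) -> (~q & ~p) reduces to true regardless of the other variables. If p is false, the antecedent cannot hold. Either way (~p & q) -> (~q & ~p) holds.

(⟸) This fails. Under p = F, q = F, the left side is false but the right side is true.

(⇒) holds; (⇐) fails.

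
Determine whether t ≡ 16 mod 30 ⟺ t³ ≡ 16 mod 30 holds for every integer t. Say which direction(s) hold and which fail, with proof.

(⟸) Suppose t³ ≡ 16 (mod 30). The only residue r in {0, …, 29} with r³ ≡ 16 (mod 30) is r = 16, so t ≡ 16 (mod 30).

(⟹) Suppose t ≡ 16 mod 30. Write t = 30j + 16. Then (30j + 16)³ = 27000j³ + 43200j² + 23040j + 4096 = 30(900j³ + 1440j² + 768j + 136) + 16, so t³ ≡ 16 (mod 30).

The biconditional holds.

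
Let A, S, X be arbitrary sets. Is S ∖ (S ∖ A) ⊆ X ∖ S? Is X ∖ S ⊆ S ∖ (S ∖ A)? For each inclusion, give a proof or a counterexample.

(⟹) This inclusion fails. Take A = {1}, S = {1}, X = ∅; then 1 ∈ S ∖ (S ∖ A) but 1 ∉ X ∖ S.

(⟸) This inclusion fails. Take A = ∅, S = ∅, X = {1}; then 1 ∈ X ∖ S but 1 ∉ S ∖ (S ∖ A).

(⊆) fails and (⊇) fails.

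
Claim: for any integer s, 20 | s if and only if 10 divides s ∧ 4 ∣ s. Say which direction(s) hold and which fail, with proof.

(→) If 20 ∣ s, write s = 20q. Since 20 = 2·10, s = 10·(2q), so 10 ∣ s; and since 20 = 5·4, s = 4·(5q), so 4 ∣ s.

(←) Suppose 10 ∣ s and 4 ∣ s. Any common multiple of 10 and 4 is a multiple of their lcm; here lcm(10, 4) = 10·4/gcd(10, 4) = 40/2 = 20, so 20 ∣ s.

Both implications hold.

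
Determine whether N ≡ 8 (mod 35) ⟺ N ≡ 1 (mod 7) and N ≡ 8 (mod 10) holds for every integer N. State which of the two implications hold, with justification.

[⇒] This fails: N = 43 gives 43 ≡ 8 (mod 35) but 43 ≡ 3 (mod 10), so the conjunction on the right does not hold.

[⇐] Conversely, if N ≡ 1 (mod 7) and N ≡ 8 (mod 10), then by the Chinese remainder theorem N ≡ 8 (mod 70). Since 8 ≡ 8 (mod 35) and 35 ∣ 70, we get N ≡ 8 (mod 35).

Only the reverse direction holds.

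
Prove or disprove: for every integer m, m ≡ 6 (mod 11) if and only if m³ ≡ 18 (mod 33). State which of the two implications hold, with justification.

The forward direction fails; the converse holds.

[⇐] The residues r modulo 33 with r³ ≡ 18 (mod 33) are exactly {6}, and each is ≡ 6 (mod 11).

[⇒] This fails: take m = 17. Then 17 ≡ 6 (mod 11), but 17³ = 4913 ≡ 29 (mod 33), not 18.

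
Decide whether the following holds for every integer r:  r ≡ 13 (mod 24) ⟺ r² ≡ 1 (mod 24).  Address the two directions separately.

(⇒) Suppose r ≡ 13 (mod 24). Write r = 24j + 13. Then (24j + 13)² = 576j² + 624j + 169 = 24(24j² + 26j + 7) + 1, so r² ≡ 1 (mod 24).

(⇐) This fails: take r = 1. Then 1² = 1 ≡ 1 (mod 24), yet 1 ≡ 1 (mod 24), not 13.

(⇒) holds; (⇐) fails.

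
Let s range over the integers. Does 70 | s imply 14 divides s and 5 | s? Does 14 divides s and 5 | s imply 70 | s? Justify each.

[⇒] If 70 ∣ s, write s = 70q. Since 70 = 5·14, s = 14·(5q), so 14 ∣ s; and since 70 = 14·5, s = 5·(14q), so 5 ∣ s.

[⇐] Suppose 14 ∣ s and 5 ∣ s. Any common multiple of 14 and 5 is a multiple of their lcm; here gcd(14, 5) = 1, so lcm(14, 5) = 14·5 = 70, so 70 ∣ s.

The biconditional holds.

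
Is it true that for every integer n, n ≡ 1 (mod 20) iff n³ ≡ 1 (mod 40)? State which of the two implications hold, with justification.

The forward direction fails; the converse holds.

Forward direction. This fails: take n = 21. Then 21 ≡ 1 (mod 20), but 21³ = 9261 ≡ 21 (mod 40), not 1.

Converse. The residues r modulo 40 with r³ ≡ 1 (mod 40) are exactly {1}, and each is ≡ 1 (mod 20).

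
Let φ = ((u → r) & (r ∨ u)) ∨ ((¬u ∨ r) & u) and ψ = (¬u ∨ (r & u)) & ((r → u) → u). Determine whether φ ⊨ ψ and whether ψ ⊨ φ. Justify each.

Both directions hold; the statement is true.

(⟹) Assume the antecedent. If r is true, (¬u ∨ (r & u)) & ((r → u) → u) reduces to true regardless of the other variables. If r is false, the antecedent cannot hold. Either way (¬u ∨ (r & u)) & ((r → u) → u) holds.

(⟸) Assume the antecedent. If r is true, the consequent reduces to true regardless of the other variables. If r is false, the antecedent cannot hold. Either way the consequent holds.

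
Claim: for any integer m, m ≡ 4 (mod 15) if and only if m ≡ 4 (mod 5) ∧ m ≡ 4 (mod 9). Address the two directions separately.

Only the reverse direction holds.

(⟹) This fails: m = 34 gives 34 ≡ 4 (mod 15) but 34 ≡ 7 (mod 9), so the conjunction on the right does not hold.

(⟸) Conversely, if m ≡ 4 (mod 5) and m ≡ 4 (mod 9), then by the Chinese remainder theorem m ≡ 4 (mod 45). Since 4 ≡ 4 (mod 15) and 15 ∣ 45, we get m ≡ 4 (mod 15).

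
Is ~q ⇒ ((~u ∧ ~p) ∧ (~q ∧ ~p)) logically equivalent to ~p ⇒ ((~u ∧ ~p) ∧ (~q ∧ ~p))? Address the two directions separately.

Forward direction. This fails. Under p = F, u = F, q = T, the left side is true but the right side is false.

Converse. This fails. Under p = T, u = F, q = F, the left side is false but the right side is true.

Both directions fail.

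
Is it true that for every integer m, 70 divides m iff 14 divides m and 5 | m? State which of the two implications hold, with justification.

The biconditional holds.

Converse. Suppose 14 ∣ m and 5 ∣ m. Any common multiple of 14 and 5 is a multiple of their lcm; here gcd(14, 5) = 1, so lcm(14, 5) = 14·5 = 70, so 70 ∣ m.

Forward direction. If 70 ∣ m, write m = 70q. Since 70 = 5·14, m = 14·(5q), so 14 ∣ m; and since 70 = 14·5, m = 5·(14q), so 5 ∣ m.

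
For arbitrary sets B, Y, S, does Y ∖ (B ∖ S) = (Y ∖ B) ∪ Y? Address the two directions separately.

The sets are not equal: only the forward inclusion holds.

(⊆) Let x ∈ Y ∖ (B ∖ S). Then either x ∈ Y and x ∉ B, S; or x ∈ Y ∩ S and x ∉ B; or x ∈ B ∩ Y ∩ S. In each case x ∈ (Y ∖ B) ∪ Y, so Y ∖ (B ∖ S) ⊆ (Y ∖ B) ∪ Y.

(⊇) This inclusion fails. Take B = {1}, Y = {1}, S = ∅; then 1 ∈ (Y ∖ B) ∪ Y but 1 ∉ Y ∖ (B ∖ S).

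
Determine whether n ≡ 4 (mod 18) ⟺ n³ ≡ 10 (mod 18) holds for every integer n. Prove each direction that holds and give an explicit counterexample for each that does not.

Only the forward implication holds.

(←) This fails: take n = 10. Then 10³ = 1000 ≡ 10 (mod 18), yet 10 ≡ 10 (mod 18), not 4.

(→) Suppose n ≡ 4 (mod 18). Write n = 18j + 4. Then (18j + 4)³ = 5832j³ + 3888j² + 864j + 64 = 18(324j³ + 216j² + 48j + 3) + 10, so n³ ≡ 10 (mod 18).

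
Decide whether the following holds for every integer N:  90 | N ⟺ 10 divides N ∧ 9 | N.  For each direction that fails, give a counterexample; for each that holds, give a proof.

Both implications hold.

(→) If 90 ∣ N, write N = 90q. Since 90 = 9·10, N = 10·(9q), so 10 ∣ N; and since 90 = 10·9, N = 9·(10q), so 9 ∣ N.

(←) Suppose 10 ∣ N and 9 ∣ N. Any common multiple of 10 and 9 is a multiple of their lcm; here gcd(10, 9) = 1, so lcm(10, 9) = 10·9 = 90, so 90 ∣ N.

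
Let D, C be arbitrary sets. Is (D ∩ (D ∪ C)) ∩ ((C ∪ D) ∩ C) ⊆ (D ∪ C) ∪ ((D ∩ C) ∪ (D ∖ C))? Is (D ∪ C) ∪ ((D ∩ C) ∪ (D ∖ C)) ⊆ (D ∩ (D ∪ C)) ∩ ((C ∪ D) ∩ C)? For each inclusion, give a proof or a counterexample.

(⊆) Let x ∈ (D ∩ (D ∪ C)) ∩ ((C ∪ D) ∩ C). Then x ∈ D ∩ C, from which x ∈ (D ∪ C) ∪ ((D ∩ C) ∪ (D ∖ C)).

(⊇) This inclusion fails. Take D = {1}, C = ∅; then 1 ∈ (D ∪ C) ∪ ((D ∩ C) ∪ (D ∖ C)) but 1 ∉ (D ∩ (D ∪ C)) ∩ ((C ∪ D) ∩ C).

The sets are not equal: only the forward inclusion holds.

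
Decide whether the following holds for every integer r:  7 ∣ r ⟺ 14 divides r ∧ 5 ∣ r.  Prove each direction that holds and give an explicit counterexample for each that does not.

Only the converse holds.

[⇒] This fails: take r = 7. Certainly 7 ∣ 7, but 14 ∤ 7.

[⇐] Suppose 14 ∣ r and 5 ∣ r. Any common multiple of 14 and 5 is a multiple of their lcm; here gcd(14, 5) = 1, so lcm(14, 5) = 14·5 = 70, so 70 ∣ r. Since 7 ∣ 70, it follows that 7 ∣ r.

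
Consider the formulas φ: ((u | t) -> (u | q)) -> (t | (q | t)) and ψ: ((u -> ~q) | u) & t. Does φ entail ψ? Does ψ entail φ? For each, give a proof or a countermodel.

Converse. Assume the antecedent. If t is true, the consequent reduces to true regardless of the other variables. If t is false, the antecedent cannot hold. Either way the consequent holds.

Forward direction. This fails. Under t = F, u = F, q = T, the left side is true but the right side is false.

Not equivalent: only (⇐) holds.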